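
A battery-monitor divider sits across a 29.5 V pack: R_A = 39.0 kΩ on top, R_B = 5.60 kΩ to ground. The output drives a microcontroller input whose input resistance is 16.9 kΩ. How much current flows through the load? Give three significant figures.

I_L ≈ 0.170 mA

R_B‖R_L = 4.206 kΩ; V_out = 29.5 × 4.206/43.21 = 2.872 V.
I_L = V_out / R_L = 2.872 / 16.9 kΩ = 0.170 mA.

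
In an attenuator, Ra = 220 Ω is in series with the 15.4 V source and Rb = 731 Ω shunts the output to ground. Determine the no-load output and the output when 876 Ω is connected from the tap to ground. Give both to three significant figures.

Unloaded: 11.8 V; loaded: 9.92 V

Open-circuit: V = 15.4 × 731/(220 + 731) = 11.8 V.
With the load, Rb becomes Rb‖R_L = 398.5 Ω, so V = 15.4 × 398.5/618.5 = 9.92 V.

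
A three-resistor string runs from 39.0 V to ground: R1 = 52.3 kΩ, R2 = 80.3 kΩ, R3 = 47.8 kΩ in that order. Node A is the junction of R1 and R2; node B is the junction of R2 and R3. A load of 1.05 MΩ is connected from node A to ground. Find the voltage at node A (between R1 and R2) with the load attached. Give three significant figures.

Below node A the series string R2+R3 = 128.1 kΩ sits in parallel with the 1050 kΩ load: 114.2 kΩ.
V_A = 39.0 × 114.2/(52.3 + 114.2) = 26.7 V.

V ≈ 26.7 V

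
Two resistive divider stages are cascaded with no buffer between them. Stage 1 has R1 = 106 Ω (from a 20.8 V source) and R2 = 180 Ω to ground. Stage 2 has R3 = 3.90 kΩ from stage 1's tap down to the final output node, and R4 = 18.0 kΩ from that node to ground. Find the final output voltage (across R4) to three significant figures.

Stage 2 presents R3+R4 = 21900 Ω as a load on stage 1's tap.
Stage 1's lower leg becomes R2‖(R3+R4) = 178.5 Ω, so V_mid = 20.8 × 178.5/284.5 = 13.05 V.
Stage 2 is itself unloaded: V_out = V_mid × R4/(R3+R4) = 13.05 × 18000/21900 = 10.7 V.

V_out ≈ 10.7 V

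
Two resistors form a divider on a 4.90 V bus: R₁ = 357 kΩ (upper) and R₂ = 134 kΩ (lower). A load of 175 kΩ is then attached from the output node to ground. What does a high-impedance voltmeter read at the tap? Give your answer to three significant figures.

The load sits in parallel with R₂: R₂‖R_L = (134 × 175) / (134 + 175) = 75.89 kΩ.
V_out = 4.90 × 75.89 / (357 + 75.89) = 4.90 × 75.89/432.9 = 0.859 V.

V_out ≈ 0.859 V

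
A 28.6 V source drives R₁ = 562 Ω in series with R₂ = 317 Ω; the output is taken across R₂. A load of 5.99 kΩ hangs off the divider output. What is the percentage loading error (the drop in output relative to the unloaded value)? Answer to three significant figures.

The divider's output (Thévenin) resistance is R₁‖R₂ = 202.7 Ω.
Fractional drop under load = R_th/(R_th + R_L) = 202.7 / (202.7 + 5990) = 0.03273.
So the output falls by 3.27 %.

3.27 %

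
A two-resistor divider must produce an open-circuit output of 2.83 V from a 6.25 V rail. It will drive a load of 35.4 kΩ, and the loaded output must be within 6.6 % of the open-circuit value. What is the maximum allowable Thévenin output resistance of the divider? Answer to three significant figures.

Loading drop = R_th/(R_th + R_L) ≤ 0.0660, so R_th ≤ R_L · ε/(1−ε) = 35.4 kΩ × 0.0660/0.9340 = 2.50 kΩ.
(Any R1, R2 with R2/(R1+R2) = 0.453 and R1‖R2 ≤ 2.50 kΩ will meet the spec.)

R_th ≤ 2.50 kΩ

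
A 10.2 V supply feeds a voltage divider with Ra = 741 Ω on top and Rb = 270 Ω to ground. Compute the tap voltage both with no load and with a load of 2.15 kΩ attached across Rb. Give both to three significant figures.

Open-circuit: V = 10.2 × 270/(741 + 270) = 2.72 V.
With the load, Rb becomes Rb‖R_L = 239.9 Ω, so V = 10.2 × 239.9/980.9 = 2.49 V.

Unloaded: 2.72 V; loaded: 2.49 V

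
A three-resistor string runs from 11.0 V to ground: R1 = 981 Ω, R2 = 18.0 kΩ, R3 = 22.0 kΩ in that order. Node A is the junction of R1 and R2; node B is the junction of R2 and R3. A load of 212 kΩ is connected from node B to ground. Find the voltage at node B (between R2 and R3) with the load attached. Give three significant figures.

At node B, R3 is in parallel with the load: R3‖R_L = 19930 Ω.
Below node A the resistance is R2 + (R3‖R_L) = 37930 Ω, so V_A = 11.0 × 37930/38910 = 10.72 V.
Then V_B = V_A × (R3‖R_L)/(R2 + R3‖R_L) = 10.72 × 19930/37930 = 5.63 V.

V ≈ 5.63 V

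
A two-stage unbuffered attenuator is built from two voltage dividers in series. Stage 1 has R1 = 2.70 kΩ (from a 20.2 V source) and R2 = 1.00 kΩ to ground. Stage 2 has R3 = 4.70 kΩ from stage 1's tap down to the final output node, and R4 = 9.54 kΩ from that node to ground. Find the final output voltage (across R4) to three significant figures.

V_out ≈ 3.48 V

Stage 2 presents R3+R4 = 14.24 kΩ as a load on stage 1's tap.
Stage 1's lower leg becomes R2‖(R3+R4) = 0.9344 kΩ, so V_mid = 20.2 × 0.9344/3.634 = 5.193 V.
Stage 2 is itself unloaded: V_out = V_mid × R4/(R3+R4) = 5.193 × 9.54/14.24 = 3.48 V.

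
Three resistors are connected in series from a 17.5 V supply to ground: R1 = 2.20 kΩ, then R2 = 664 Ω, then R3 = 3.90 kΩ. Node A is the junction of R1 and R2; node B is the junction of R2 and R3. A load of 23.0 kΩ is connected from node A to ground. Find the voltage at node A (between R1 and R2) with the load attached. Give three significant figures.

V ≈ 11.1 V

Below node A the series string R2+R3 = 4564 Ω sits in parallel with the 23000 Ω load: 3808 Ω.
V_A = 17.5 × 3808/(2200 + 3808) = 11.1 V.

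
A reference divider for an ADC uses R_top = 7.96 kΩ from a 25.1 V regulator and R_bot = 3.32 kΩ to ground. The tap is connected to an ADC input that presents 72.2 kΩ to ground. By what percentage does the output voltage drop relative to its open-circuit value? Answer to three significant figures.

3.14 %

The divider's output (Thévenin) resistance is R_top‖R_bot = 2.343 kΩ.
Fractional drop under load = R_th/(R_th + R_L) = 2.343 / (2.343 + 72.2) = 0.03143.
So the output falls by 3.14 %.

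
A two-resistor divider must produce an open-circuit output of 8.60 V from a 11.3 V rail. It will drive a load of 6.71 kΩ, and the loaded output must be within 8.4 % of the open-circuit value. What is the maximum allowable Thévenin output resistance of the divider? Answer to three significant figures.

R_th ≤ 615 Ω

Loading drop = R_th/(R_th + R_L) ≤ 0.0840, so R_th ≤ R_L · ε/(1−ε) = 6.71 kΩ × 0.0840/0.9160 = 615 Ω.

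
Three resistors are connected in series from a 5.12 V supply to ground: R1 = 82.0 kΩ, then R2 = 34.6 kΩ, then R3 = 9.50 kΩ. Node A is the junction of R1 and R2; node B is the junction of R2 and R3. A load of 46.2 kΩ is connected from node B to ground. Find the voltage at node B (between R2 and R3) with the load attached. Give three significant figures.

At node B, R3 is in parallel with the load: R3‖R_L = 7.880 kΩ.
Below node A the resistance is R2 + (R3‖R_L) = 42.48 kΩ, so V_A = 5.12 × 42.48/124.5 = 1.747 V.
Then V_B = V_A × (R3‖R_L)/(R2 + R3‖R_L) = 1.747 × 7.880/42.48 = 0.324 V.

V ≈ 0.324 V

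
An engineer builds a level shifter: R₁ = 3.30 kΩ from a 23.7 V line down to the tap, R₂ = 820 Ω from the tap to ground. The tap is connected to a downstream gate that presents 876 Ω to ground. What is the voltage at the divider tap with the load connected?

V_out ≈ 2.70 V

The load sits in parallel with R₂: R₂‖R_L = (820 × 876) / (820 + 876) = 423.5 Ω.
V_out = 23.7 × 423.5 / (3300 + 423.5) = 23.7 × 423.5/3724 = 2.70 V.
(Unloaded it would have been 4.72 V.)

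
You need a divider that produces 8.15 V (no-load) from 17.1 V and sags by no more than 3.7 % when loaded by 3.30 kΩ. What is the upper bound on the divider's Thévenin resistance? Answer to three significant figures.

Loading drop = R_th/(R_th + R_L) ≤ 0.0370, so R_th ≤ R_L · ε/(1−ε) = 3.30 kΩ × 0.0370/0.9630 = 127 Ω.

R_th ≤ 127 Ω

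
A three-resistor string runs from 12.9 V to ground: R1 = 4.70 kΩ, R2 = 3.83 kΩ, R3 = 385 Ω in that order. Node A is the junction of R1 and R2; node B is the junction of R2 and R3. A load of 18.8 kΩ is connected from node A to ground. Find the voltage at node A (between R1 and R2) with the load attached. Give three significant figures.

V ≈ 5.45 V

Below node A the series string R2+R3 = 4215 Ω sits in parallel with the 18800 Ω load: 3443 Ω.
V_A = 12.9 × 3443/(4700 + 3443) = 5.45 V.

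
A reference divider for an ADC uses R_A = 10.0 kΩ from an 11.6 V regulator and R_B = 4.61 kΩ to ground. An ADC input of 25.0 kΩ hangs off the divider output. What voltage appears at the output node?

V_out ≈ 3.25 V

The load sits in parallel with R_B: R_B‖R_L = (4.61 × 25.0) / (4.61 + 25.0) = 3.892 kΩ.
V_out = 11.6 × 3.892 / (10.0 + 3.892) = 11.6 × 3.892/13.89 = 3.25 V.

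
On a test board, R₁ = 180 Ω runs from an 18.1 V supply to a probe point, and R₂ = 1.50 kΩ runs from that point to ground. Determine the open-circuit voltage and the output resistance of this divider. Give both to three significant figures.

V_th is the open-circuit tap voltage: 18.1 × 1500/(180 + 1500) = 16.2 V.
With the supply zeroed, R₁ and R₂ appear in parallel from the tap: R_th = R₁‖R₂ = (180 × 1500)/1680 = 161 Ω.

V_th = 16.2 V, R_th = 161 Ω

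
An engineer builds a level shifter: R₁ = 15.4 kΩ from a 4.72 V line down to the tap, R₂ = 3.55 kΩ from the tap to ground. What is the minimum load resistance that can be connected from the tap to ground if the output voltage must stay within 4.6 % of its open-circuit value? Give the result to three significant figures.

R_L(min) ≈ 59.8 kΩ

Output resistance R_th = R₁‖R₂ = (15.4 × 3.55)/18.95 = 2.885 kΩ.
The fractional drop is R_th/(R_th + R_L); requiring this ≤ 0.0460 gives R_L ≥ R_th(1/0.0460 − 1) = 2.885 × 20.74 = 59.8 kΩ.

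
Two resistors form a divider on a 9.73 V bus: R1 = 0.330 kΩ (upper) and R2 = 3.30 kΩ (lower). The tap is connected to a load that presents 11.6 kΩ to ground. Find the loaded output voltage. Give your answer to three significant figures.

V_out ≈ 8.62 V

The load sits in parallel with R2: R2‖R_L = (3300 × 11600) / (3300 + 11600) = 2569 Ω.
V_out = 9.73 × 2569 / (330 + 2569) = 9.73 × 2569/2899 = 8.62 V.
(Unloaded it would have been 8.85 V.)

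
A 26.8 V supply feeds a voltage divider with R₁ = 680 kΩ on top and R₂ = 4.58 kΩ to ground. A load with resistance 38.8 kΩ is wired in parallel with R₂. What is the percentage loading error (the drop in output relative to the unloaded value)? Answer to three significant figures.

10.5 %

The divider's output (Thévenin) resistance is R₁‖R₂ = 4.549 kΩ.
Fractional drop under load = R_th/(R_th + R_L) = 4.549 / (4.549 + 38.8) = 0.1049.
So the output falls by 10.5 %.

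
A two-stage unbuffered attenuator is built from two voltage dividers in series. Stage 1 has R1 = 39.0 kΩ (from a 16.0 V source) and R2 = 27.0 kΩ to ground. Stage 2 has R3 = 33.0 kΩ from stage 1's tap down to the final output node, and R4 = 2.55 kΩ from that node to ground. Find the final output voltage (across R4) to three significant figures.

V_out ≈ 0.324 V

Stage 2 presents R3+R4 = 35.55 kΩ as a load on stage 1's tap.
Stage 1's lower leg becomes R2‖(R3+R4) = 15.35 kΩ, so V_mid = 16.0 × 15.35/54.35 = 4.518 V.
Stage 2 is itself unloaded: V_out = V_mid × R4/(R3+R4) = 4.518 × 2.55/35.55 = 0.324 V.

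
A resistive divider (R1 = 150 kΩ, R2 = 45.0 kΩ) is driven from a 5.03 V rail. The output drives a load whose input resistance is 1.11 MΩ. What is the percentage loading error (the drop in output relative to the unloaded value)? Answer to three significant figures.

3.02 %

The divider's output (Thévenin) resistance is R1‖R2 = 34.62 kΩ.
Fractional drop under load = R_th/(R_th + R_L) = 34.62 / (34.62 + 1110) = 0.03024.
So the output falls by 3.02 %.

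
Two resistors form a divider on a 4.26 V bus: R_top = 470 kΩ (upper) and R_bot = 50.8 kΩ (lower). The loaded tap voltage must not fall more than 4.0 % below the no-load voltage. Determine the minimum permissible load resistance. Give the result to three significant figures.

Output resistance R_th = R_top‖R_bot = (470 × 50.8)/520.8 = 45.84 kΩ.
The fractional drop is R_th/(R_th + R_L); requiring this ≤ 0.0400 gives R_L ≥ R_th(1/0.0400 − 1) = 45.84 × 24.00 = 1.10 MΩ.

R_L(min) ≈ 1.10 MΩ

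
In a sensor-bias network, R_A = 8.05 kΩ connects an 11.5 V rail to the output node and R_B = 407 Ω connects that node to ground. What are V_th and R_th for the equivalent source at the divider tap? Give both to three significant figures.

V_th is the open-circuit tap voltage: 11.5 × 407/(8050 + 407) = 0.553 V.
With the supply zeroed, R_A and R_B appear in parallel from the tap: R_th = R_A‖R_B = (8050 × 407)/8457 = 387 Ω.

V_th = 0.553 V, R_th = 387 Ω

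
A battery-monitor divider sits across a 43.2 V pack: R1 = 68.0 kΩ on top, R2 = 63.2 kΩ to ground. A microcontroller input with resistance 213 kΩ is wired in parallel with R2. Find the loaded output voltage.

V_out ≈ 18.0 V

The load sits in parallel with R2: R2‖R_L = (63.2 × 213) / (63.2 + 213) = 48.74 kΩ.
V_out = 43.2 × 48.74 / (68.0 + 48.74) = 43.2 × 48.74/116.7 = 18.0 V.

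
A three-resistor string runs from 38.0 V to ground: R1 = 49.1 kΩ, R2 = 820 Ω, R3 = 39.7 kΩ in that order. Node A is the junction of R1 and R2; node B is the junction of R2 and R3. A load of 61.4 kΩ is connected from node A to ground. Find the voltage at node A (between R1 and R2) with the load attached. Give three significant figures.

V ≈ 12.6 V

Below node A the series string R2+R3 = 40520 Ω sits in parallel with the 61400 Ω load: 24410 Ω.
V_A = 38.0 × 24410/(49100 + 24410) = 12.6 V.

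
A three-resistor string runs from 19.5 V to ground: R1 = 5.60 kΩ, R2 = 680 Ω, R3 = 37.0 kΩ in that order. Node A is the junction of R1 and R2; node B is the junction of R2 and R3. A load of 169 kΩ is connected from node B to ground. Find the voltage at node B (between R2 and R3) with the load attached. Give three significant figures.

At node B, R3 is in parallel with the load: R3‖R_L = 30350 Ω.
Below node A the resistance is R2 + (R3‖R_L) = 31030 Ω, so V_A = 19.5 × 31030/36630 = 16.52 V.
Then V_B = V_A × (R3‖R_L)/(R2 + R3‖R_L) = 16.52 × 30350/31030 = 16.2 V.

V ≈ 16.2 V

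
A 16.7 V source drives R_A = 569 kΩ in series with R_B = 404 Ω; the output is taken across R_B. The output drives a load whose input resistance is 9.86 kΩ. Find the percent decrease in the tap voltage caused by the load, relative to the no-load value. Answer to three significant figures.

3.93 %

The divider's output (Thévenin) resistance is R_A‖R_B = 403.7 Ω.
Fractional drop under load = R_th/(R_th + R_L) = 403.7 / (403.7 + 9860) = 0.03933.
So the output falls by 3.93 %.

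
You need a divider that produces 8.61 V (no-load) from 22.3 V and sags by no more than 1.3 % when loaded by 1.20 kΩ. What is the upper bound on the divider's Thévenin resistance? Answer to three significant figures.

Loading drop = R_th/(R_th + R_L) ≤ 0.0130, so R_th ≤ R_L · ε/(1−ε) = 1.20 kΩ × 0.0130/0.9870 = 15.8 Ω.
(Any R1, R2 with R2/(R1+R2) = 0.386 and R1‖R2 ≤ 15.8 Ω will meet the spec.)

R_th ≤ 15.8 Ω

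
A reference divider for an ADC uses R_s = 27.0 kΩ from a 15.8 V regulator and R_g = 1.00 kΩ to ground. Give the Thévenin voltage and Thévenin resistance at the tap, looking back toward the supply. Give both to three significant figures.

V_th is the open-circuit tap voltage: 15.8 × 1.00/(27.0 + 1.00) = 0.564 V.
With the supply zeroed, R_s and R_g appear in parallel from the tap: R_th = R_s‖R_g = (27.0 × 1.00)/28.00 = 964 Ω.

V_th = 0.564 V, R_th = 964 Ω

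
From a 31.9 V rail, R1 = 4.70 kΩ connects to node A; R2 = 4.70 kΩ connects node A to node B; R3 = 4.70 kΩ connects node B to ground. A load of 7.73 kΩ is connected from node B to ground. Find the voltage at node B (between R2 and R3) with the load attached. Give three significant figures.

At node B, R3 is in parallel with the load: R3‖R_L = 2.923 kΩ.
Below node A the resistance is R2 + (R3‖R_L) = 7.623 kΩ, so V_A = 31.9 × 7.623/12.32 = 19.73 V.
Then V_B = V_A × (R3‖R_L)/(R2 + R3‖R_L) = 19.73 × 2.923/7.623 = 7.57 V.

V ≈ 7.57 V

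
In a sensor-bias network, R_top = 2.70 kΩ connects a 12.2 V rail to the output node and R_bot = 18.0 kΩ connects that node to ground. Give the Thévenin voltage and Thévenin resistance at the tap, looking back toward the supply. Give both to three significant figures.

V_th is the open-circuit tap voltage: 12.2 × 18.0/(2.70 + 18.0) = 10.6 V.
With the supply zeroed, R_top and R_bot appear in parallel from the tap: R_th = R_top‖R_bot = (2.70 × 18.0)/20.70 = 2.35 kΩ.

V_th = 10.6 V, R_th = 2.35 kΩ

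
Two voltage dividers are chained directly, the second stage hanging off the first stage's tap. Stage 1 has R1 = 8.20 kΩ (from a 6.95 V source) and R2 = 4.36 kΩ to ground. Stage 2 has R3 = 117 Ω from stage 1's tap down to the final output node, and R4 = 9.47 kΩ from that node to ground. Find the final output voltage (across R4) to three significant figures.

V_out ≈ 1.84 V

Stage 2 presents R3+R4 = 9587 Ω as a load on stage 1's tap.
Stage 1's lower leg becomes R2‖(R3+R4) = 2997 Ω, so V_mid = 6.95 × 2997/11200 = 1.860 V.
Stage 2 is itself unloaded: V_out = V_mid × R4/(R3+R4) = 1.860 × 9470/9587 = 1.84 V.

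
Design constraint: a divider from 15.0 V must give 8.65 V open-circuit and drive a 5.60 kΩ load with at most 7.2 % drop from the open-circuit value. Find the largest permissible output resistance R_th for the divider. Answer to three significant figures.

R_th ≤ 434 Ω

Loading drop = R_th/(R_th + R_L) ≤ 0.0720, so R_th ≤ R_L · ε/(1−ε) = 5.60 kΩ × 0.0720/0.9280 = 434 Ω.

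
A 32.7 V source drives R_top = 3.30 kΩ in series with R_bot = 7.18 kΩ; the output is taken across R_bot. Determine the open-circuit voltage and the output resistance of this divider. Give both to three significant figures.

V_th is the open-circuit tap voltage: 32.7 × 7.18/(3.30 + 7.18) = 22.4 V.
With the supply zeroed, R_top and R_bot appear in parallel from the tap: R_th = R_top‖R_bot = (3.30 × 7.18)/10.48 = 2.26 kΩ.

V_th = 22.4 V, R_th = 2.26 kΩ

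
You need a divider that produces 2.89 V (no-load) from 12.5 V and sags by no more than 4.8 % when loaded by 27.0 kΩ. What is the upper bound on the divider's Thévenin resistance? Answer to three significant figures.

Loading drop = R_th/(R_th + R_L) ≤ 0.0480, so R_th ≤ R_L · ε/(1−ε) = 27.0 kΩ × 0.0480/0.9520 = 1.36 kΩ.

R_th ≤ 1.36 kΩ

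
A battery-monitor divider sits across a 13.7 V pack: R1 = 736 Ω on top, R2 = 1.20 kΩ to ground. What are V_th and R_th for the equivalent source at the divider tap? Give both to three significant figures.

V_th is the open-circuit tap voltage: 13.7 × 1200/(736 + 1200) = 8.49 V.
With the supply zeroed, R1 and R2 appear in parallel from the tap: R_th = R1‖R2 = (736 × 1200)/1936 = 456 Ω.

V_th = 8.49 V, R_th = 456 Ω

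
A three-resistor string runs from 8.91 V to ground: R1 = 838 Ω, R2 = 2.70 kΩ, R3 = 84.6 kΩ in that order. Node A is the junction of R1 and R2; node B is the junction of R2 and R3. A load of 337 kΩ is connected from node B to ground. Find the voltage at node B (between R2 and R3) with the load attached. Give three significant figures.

V ≈ 8.47 V

At node B, R3 is in parallel with the load: R3‖R_L = 67620 Ω.
Below node A the resistance is R2 + (R3‖R_L) = 70320 Ω, so V_A = 8.91 × 70320/71160 = 8.805 V.
Then V_B = V_A × (R3‖R_L)/(R2 + R3‖R_L) = 8.805 × 67620/70320 = 8.47 V.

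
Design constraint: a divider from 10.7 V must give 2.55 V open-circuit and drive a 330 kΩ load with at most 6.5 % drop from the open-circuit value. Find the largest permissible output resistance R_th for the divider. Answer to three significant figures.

Loading drop = R_th/(R_th + R_L) ≤ 0.0650, so R_th ≤ R_L · ε/(1−ε) = 330 kΩ × 0.0650/0.9350 = 22.9 kΩ.

R_th ≤ 22.9 kΩ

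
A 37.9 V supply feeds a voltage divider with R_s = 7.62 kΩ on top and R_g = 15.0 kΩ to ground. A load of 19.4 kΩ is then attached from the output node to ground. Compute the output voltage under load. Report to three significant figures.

The load sits in parallel with R_g: R_g‖R_L = (15.0 × 19.4) / (15.0 + 19.4) = 8.459 kΩ.
V_out = 37.9 × 8.459 / (7.62 + 8.459) = 37.9 × 8.459/16.08 = 19.9 V.
(Unloaded it would have been 25.1 V.)

V_out ≈ 19.9 V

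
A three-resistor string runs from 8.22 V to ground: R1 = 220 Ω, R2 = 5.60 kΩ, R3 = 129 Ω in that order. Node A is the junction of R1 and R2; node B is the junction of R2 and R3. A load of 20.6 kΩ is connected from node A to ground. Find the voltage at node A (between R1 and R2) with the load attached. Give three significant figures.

V ≈ 7.84 V

Below node A the series string R2+R3 = 5729 Ω sits in parallel with the 20600 Ω load: 4482 Ω.
V_A = 8.22 × 4482/(220 + 4482) = 7.84 V.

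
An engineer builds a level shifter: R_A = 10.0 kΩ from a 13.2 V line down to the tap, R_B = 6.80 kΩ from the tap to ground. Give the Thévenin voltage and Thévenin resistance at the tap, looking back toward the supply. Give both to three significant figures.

V_th is the open-circuit tap voltage: 13.2 × 6.80/(10.0 + 6.80) = 5.34 V.
With the supply zeroed, R_A and R_B appear in parallel from the tap: R_th = R_A‖R_B = (10.0 × 6.80)/16.80 = 4.05 kΩ.

V_th = 5.34 V, R_th = 4.05 kΩ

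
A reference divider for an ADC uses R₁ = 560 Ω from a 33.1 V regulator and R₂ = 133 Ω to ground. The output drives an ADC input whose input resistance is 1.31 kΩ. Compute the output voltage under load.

V_out ≈ 5.87 V

The load sits in parallel with R₂: R₂‖R_L = (133 × 1310) / (133 + 1310) = 120.7 Ω.
V_out = 33.1 × 120.7 / (560 + 120.7) = 33.1 × 120.7/680.7 = 5.87 V.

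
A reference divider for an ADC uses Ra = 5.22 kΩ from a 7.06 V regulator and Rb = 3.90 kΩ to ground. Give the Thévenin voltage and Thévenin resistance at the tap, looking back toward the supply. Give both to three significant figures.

V_th = 3.02 V, R_th = 2.23 kΩ

V_th is the open-circuit tap voltage: 7.06 × 3.90/(5.22 + 3.90) = 3.02 V.
With the supply zeroed, Ra and Rb appear in parallel from the tap: R_th = Ra‖Rb = (5.22 × 3.90)/9.120 = 2.23 kΩ.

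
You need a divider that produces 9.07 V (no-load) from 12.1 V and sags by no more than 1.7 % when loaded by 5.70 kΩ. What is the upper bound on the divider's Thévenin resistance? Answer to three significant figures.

R_th ≤ 98.6 Ω

Loading drop = R_th/(R_th + R_L) ≤ 0.0170, so R_th ≤ R_L · ε/(1−ε) = 5.70 kΩ × 0.0170/0.9830 = 98.6 Ω.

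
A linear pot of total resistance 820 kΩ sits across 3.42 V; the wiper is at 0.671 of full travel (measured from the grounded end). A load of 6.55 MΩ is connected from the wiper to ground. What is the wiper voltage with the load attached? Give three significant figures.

V ≈ 2.23 V

The wiper splits the pot into (1−α)R = 269.8 kΩ above and αR = 550.2 kΩ below.
Lower section ‖ load = 507.6 kΩ.
V_wiper = 3.42 × 507.6/(269.8 + 507.6) = 2.23 V.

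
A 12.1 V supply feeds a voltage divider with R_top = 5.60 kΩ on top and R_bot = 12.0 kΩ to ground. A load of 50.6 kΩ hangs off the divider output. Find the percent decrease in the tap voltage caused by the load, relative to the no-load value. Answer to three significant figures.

7.02 %

The divider's output (Thévenin) resistance is R_top‖R_bot = 3.818 kΩ.
Fractional drop under load = R_th/(R_th + R_L) = 3.818 / (3.818 + 50.6) = 0.07016.
So the output falls by 7.02 %.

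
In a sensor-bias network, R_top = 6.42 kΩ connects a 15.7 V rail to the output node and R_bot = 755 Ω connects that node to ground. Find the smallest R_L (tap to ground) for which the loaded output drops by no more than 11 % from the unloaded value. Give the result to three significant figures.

R_L(min) ≈ 5.47 kΩ

Output resistance R_th = R_top‖R_bot = (6420 × 755)/7175 = 675.6 Ω.
The fractional drop is R_th/(R_th + R_L); requiring this ≤ 0.110 gives R_L ≥ R_th(1/0.110 − 1) = 675.6 × 8.091 = 5.47 kΩ.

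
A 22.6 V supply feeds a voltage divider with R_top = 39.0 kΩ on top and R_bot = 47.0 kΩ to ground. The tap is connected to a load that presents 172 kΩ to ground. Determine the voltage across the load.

The load sits in parallel with R_bot: R_bot‖R_L = (47.0 × 172) / (47.0 + 172) = 36.91 kΩ.
V_out = 22.6 × 36.91 / (39.0 + 36.91) = 22.6 × 36.91/75.91 = 11.0 V.

V_out ≈ 11.0 V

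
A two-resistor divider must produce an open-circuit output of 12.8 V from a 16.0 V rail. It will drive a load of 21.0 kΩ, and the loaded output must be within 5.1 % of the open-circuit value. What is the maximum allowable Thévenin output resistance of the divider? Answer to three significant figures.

Loading drop = R_th/(R_th + R_L) ≤ 0.0510, so R_th ≤ R_L · ε/(1−ε) = 21.0 kΩ × 0.0510/0.9490 = 1.13 kΩ.
(Any R1, R2 with R2/(R1+R2) = 0.800 and R1‖R2 ≤ 1.13 kΩ will meet the spec.)

R_th ≤ 1.13 kΩ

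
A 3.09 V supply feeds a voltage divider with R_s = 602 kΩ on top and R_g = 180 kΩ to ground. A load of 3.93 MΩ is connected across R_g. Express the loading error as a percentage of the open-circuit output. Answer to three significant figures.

3.41 %

The divider's output (Thévenin) resistance is R_s‖R_g = 138.6 kΩ.
Fractional drop under load = R_th/(R_th + R_L) = 138.6 / (138.6 + 3930) = 0.03406.
So the output falls by 3.41 %.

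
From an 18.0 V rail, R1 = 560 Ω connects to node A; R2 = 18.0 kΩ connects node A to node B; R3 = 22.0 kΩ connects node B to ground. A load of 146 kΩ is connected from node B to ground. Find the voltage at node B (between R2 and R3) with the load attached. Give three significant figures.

At node B, R3 is in parallel with the load: R3‖R_L = 19120 Ω.
Below node A the resistance is R2 + (R3‖R_L) = 37120 Ω, so V_A = 18.0 × 37120/37680 = 17.73 V.
Then V_B = V_A × (R3‖R_L)/(R2 + R3‖R_L) = 17.73 × 19120/37120 = 9.13 V.

V ≈ 9.13 V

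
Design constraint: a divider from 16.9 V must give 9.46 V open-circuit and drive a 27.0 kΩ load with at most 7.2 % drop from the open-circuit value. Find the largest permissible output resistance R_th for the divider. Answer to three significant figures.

R_th ≤ 2.09 kΩ

Loading drop = R_th/(R_th + R_L) ≤ 0.0720, so R_th ≤ R_L · ε/(1−ε) = 27.0 kΩ × 0.0720/0.9280 = 2.09 kΩ.
(Any R1, R2 with R2/(R1+R2) = 0.560 and R1‖R2 ≤ 2.09 kΩ will meet the spec.)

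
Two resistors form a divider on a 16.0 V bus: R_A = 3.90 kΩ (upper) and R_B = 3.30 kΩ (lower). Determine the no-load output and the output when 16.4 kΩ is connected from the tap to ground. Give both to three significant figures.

Unloaded: 7.33 V; loaded: 6.61 V

Open-circuit: V = 16.0 × 3.30/(3.90 + 3.30) = 7.33 V.
With the load, R_B becomes R_B‖R_L = 2.747 kΩ, so V = 16.0 × 2.747/6.647 = 6.61 V.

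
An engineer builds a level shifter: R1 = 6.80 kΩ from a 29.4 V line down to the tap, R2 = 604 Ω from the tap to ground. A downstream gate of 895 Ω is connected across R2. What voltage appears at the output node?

The load sits in parallel with R2: R2‖R_L = (604 × 895) / (604 + 895) = 360.6 Ω.
V_out = 29.4 × 360.6 / (6800 + 360.6) = 29.4 × 360.6/7161 = 1.48 V.

V_out ≈ 1.48 V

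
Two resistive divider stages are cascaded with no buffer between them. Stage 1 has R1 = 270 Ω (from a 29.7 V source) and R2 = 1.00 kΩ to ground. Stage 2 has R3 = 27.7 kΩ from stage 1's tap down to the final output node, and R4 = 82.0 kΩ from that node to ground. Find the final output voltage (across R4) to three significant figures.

Stage 2 presents R3+R4 = 109700 Ω as a load on stage 1's tap.
Stage 1's lower leg becomes R2‖(R3+R4) = 991.0 Ω, so V_mid = 29.7 × 991.0/1261 = 23.34 V.
Stage 2 is itself unloaded: V_out = V_mid × R4/(R3+R4) = 23.34 × 82000/109700 = 17.4 V.

V_out ≈ 17.4 V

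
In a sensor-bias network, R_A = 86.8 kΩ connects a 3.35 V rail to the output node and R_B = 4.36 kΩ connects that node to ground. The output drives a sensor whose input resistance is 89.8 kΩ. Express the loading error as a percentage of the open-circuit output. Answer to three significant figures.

The divider's output (Thévenin) resistance is R_A‖R_B = 4.151 kΩ.
Fractional drop under load = R_th/(R_th + R_L) = 4.151 / (4.151 + 89.8) = 0.04419.
So the output falls by 4.42 %.

4.42 %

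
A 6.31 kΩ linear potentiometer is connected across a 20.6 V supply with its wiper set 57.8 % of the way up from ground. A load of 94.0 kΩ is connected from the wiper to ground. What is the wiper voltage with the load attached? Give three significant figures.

V ≈ 11.7 V

The wiper splits the pot into (1−α)R = 2.663 kΩ above and αR = 3.647 kΩ below.
Lower section ‖ load = 3.511 kΩ.
V_wiper = 20.6 × 3.511/(2.663 + 3.511) = 11.7 V.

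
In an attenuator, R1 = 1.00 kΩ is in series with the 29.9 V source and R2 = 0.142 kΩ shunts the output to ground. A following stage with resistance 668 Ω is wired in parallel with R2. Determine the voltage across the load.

V_out ≈ 3.13 V

The load sits in parallel with R2: R2‖R_L = (142 × 668) / (142 + 668) = 117.1 Ω.
V_out = 29.9 × 117.1 / (1000 + 117.1) = 29.9 × 117.1/1117 = 3.13 V.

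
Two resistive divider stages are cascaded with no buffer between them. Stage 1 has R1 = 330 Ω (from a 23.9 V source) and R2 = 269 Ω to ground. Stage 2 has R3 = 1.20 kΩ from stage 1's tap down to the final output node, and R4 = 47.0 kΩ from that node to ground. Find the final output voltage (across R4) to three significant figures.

V_out ≈ 10.4 V

Stage 2 presents R3+R4 = 48200 Ω as a load on stage 1's tap.
Stage 1's lower leg becomes R2‖(R3+R4) = 267.5 Ω, so V_mid = 23.9 × 267.5/597.5 = 10.70 V.
Stage 2 is itself unloaded: V_out = V_mid × R4/(R3+R4) = 10.70 × 47000/48200 = 10.4 V.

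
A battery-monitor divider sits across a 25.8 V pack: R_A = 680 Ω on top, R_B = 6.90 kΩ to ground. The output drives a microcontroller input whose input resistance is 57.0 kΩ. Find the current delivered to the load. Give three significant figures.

R_B‖R_L = 6155 Ω; V_out = 25.8 × 6155/6835 = 23.23 V.
I_L = V_out / R_L = 23.23 / 57.0 kΩ = 0.408 mA.

I_L ≈ 0.408 mA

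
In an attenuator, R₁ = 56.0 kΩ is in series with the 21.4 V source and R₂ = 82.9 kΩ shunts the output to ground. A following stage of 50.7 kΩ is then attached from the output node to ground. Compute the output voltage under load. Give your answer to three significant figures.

V_out ≈ 7.70 V

The load sits in parallel with R₂: R₂‖R_L = (82.9 × 50.7) / (82.9 + 50.7) = 31.46 kΩ.
V_out = 21.4 × 31.46 / (56.0 + 31.46) = 21.4 × 31.46/87.46 = 7.70 V.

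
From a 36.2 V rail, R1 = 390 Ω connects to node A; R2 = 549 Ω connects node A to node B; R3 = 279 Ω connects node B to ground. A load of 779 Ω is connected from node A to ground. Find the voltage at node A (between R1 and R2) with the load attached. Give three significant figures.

Below node A the series string R2+R3 = 828.0 Ω sits in parallel with the 779 Ω load: 401.4 Ω.
V_A = 36.2 × 401.4/(390 + 401.4) = 18.4 V.

V ≈ 18.4 V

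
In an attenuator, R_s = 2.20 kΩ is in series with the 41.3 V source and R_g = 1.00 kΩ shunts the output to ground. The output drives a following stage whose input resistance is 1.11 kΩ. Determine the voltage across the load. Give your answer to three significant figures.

The load sits in parallel with R_g: R_g‖R_L = (1.00 × 1.11) / (1.00 + 1.11) = 0.5261 kΩ.
V_out = 41.3 × 0.5261 / (2.20 + 0.5261) = 41.3 × 0.5261/2.726 = 7.97 V.

V_out ≈ 7.97 V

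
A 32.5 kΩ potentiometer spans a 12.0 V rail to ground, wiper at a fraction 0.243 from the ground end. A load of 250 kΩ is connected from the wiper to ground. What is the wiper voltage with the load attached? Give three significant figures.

The wiper splits the pot into (1−α)R = 24.60 kΩ above and αR = 7.897 kΩ below.
Lower section ‖ load = 7.656 kΩ.
V_wiper = 12.0 × 7.656/(24.60 + 7.656) = 2.85 V.

V ≈ 2.85 V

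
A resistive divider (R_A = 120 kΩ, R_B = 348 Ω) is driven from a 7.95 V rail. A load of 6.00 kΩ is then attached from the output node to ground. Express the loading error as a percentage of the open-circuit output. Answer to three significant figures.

The divider's output (Thévenin) resistance is R_A‖R_B = 347.0 Ω.
Fractional drop under load = R_th/(R_th + R_L) = 347.0 / (347.0 + 6000) = 0.05467.
So the output falls by 5.47 %.

5.47 %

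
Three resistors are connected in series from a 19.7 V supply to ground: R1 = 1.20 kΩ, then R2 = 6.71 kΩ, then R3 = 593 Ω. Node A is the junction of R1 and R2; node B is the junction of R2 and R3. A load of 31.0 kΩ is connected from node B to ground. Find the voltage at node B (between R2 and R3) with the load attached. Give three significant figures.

V ≈ 1.35 V

At node B, R3 is in parallel with the load: R3‖R_L = 581.9 Ω.
Below node A the resistance is R2 + (R3‖R_L) = 7292 Ω, so V_A = 19.7 × 7292/8492 = 16.92 V.
Then V_B = V_A × (R3‖R_L)/(R2 + R3‖R_L) = 16.92 × 581.9/7292 = 1.35 V.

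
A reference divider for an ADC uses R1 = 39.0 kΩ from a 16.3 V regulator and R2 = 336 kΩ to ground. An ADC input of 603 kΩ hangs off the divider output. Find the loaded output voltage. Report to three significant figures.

The load sits in parallel with R2: R2‖R_L = (336 × 603) / (336 + 603) = 215.8 kΩ.
V_out = 16.3 × 215.8 / (39.0 + 215.8) = 16.3 × 215.8/254.8 = 13.8 V.
(Unloaded it would have been 14.6 V.)

V_out ≈ 13.8 V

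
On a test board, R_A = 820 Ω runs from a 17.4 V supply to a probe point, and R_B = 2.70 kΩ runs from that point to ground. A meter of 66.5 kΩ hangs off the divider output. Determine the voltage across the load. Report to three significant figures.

The load sits in parallel with R_B: R_B‖R_L = (2700 × 66500) / (2700 + 66500) = 2595 Ω.
V_out = 17.4 × 2595 / (820 + 2595) = 17.4 × 2595/3415 = 13.2 V.

V_out ≈ 13.2 V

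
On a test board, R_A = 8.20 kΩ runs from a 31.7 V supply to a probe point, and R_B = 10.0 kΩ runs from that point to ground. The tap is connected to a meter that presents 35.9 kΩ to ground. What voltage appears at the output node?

V_out ≈ 15.5 V

The load sits in parallel with R_B: R_B‖R_L = (10.0 × 35.9) / (10.0 + 35.9) = 7.821 kΩ.
V_out = 31.7 × 7.821 / (8.20 + 7.821) = 31.7 × 7.821/16.02 = 15.5 V.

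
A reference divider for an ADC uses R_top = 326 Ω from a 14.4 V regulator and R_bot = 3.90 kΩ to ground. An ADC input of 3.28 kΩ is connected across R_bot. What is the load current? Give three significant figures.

I_L ≈ 3.71 mA

R_bot‖R_L = 1782 Ω; V_out = 14.4 × 1782/2108 = 12.17 V.
I_L = V_out / R_L = 12.17 / 3.28 kΩ = 3.71 mA.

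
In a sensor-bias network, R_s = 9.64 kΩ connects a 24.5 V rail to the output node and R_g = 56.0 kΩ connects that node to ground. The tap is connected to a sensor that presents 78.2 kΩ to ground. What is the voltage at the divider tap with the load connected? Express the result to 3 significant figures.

V_out ≈ 18.9 V

The load sits in parallel with R_g: R_g‖R_L = (56.0 × 78.2) / (56.0 + 78.2) = 32.63 kΩ.
V_out = 24.5 × 32.63 / (9.64 + 32.63) = 24.5 × 32.63/42.27 = 18.9 V.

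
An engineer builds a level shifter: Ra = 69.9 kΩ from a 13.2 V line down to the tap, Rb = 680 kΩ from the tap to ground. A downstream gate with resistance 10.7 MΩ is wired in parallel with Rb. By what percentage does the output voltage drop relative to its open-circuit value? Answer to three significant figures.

The divider's output (Thévenin) resistance is Ra‖Rb = 63.38 kΩ.
Fractional drop under load = R_th/(R_th + R_L) = 63.38 / (63.38 + 10700) = 0.005889.
So the output falls by 0.589 %.

0.589 %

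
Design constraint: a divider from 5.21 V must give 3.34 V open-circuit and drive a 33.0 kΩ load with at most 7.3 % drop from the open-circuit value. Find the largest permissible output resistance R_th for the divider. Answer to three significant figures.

Loading drop = R_th/(R_th + R_L) ≤ 0.0730, so R_th ≤ R_L · ε/(1−ε) = 33.0 kΩ × 0.0730/0.9270 = 2.60 kΩ.
(Any R1, R2 with R2/(R1+R2) = 0.641 and R1‖R2 ≤ 2.60 kΩ will meet the spec.)

R_th ≤ 2.60 kΩ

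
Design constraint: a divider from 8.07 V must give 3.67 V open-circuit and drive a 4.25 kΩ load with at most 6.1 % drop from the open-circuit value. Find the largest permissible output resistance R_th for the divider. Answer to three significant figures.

R_th ≤ 276 Ω

Loading drop = R_th/(R_th + R_L) ≤ 0.0610, so R_th ≤ R_L · ε/(1−ε) = 4.25 kΩ × 0.0610/0.9390 = 276 Ω.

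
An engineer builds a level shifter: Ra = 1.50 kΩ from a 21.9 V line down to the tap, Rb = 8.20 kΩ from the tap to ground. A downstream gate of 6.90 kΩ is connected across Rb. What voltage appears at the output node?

The load sits in parallel with Rb: Rb‖R_L = (8.20 × 6.90) / (8.20 + 6.90) = 3.747 kΩ.
V_out = 21.9 × 3.747 / (1.50 + 3.747) = 21.9 × 3.747/5.247 = 15.6 V.
(Unloaded it would have been 18.5 V.)

V_out ≈ 15.6 V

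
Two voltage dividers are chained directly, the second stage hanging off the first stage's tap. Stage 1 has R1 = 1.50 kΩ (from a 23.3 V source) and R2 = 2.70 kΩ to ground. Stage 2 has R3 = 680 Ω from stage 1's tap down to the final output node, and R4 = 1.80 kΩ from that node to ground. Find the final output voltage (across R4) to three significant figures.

Stage 2 presents R3+R4 = 2480 Ω as a load on stage 1's tap.
Stage 1's lower leg becomes R2‖(R3+R4) = 1293 Ω, so V_mid = 23.3 × 1293/2793 = 10.79 V.
Stage 2 is itself unloaded: V_out = V_mid × R4/(R3+R4) = 10.79 × 1800/2480 = 7.83 V.

V_out ≈ 7.83 V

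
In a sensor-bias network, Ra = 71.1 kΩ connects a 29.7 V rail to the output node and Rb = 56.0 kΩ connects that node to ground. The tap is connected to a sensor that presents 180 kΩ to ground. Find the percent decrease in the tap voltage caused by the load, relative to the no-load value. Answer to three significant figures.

Unloaded V = 29.7 × 56.0/127.1 = 13.086 V.
Loaded: Rb‖R_L = 42.71 kΩ, giving V = 29.7 × 42.71/113.8 = 11.146 V.
Drop = (13.086 − 11.146) / 13.086 = 14.8 %.

14.8 %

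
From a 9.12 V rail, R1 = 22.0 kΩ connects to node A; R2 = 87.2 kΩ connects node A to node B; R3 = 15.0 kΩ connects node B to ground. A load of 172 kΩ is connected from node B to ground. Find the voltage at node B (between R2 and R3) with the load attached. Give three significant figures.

At node B, R3 is in parallel with the load: R3‖R_L = 13.80 kΩ.
Below node A the resistance is R2 + (R3‖R_L) = 101.0 kΩ, so V_A = 9.12 × 101.0/123.0 = 7.489 V.
Then V_B = V_A × (R3‖R_L)/(R2 + R3‖R_L) = 7.489 × 13.80/101.0 = 1.02 V.

V ≈ 1.02 V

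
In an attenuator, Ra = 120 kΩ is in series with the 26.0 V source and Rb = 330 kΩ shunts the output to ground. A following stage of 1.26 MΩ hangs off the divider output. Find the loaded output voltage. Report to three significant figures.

The load sits in parallel with Rb: Rb‖R_L = (330 × 1260) / (330 + 1260) = 261.5 kΩ.
V_out = 26.0 × 261.5 / (120 + 261.5) = 26.0 × 261.5/381.5 = 17.8 V.
(Unloaded it would have been 19.1 V.)

V_out ≈ 17.8 V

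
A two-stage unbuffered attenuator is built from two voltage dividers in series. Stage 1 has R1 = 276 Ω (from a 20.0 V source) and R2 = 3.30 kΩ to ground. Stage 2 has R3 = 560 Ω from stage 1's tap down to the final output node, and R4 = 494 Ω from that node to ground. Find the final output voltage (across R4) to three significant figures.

Stage 2 presents R3+R4 = 1054 Ω as a load on stage 1's tap.
Stage 1's lower leg becomes R2‖(R3+R4) = 798.9 Ω, so V_mid = 20.0 × 798.9/1075 = 14.86 V.
Stage 2 is itself unloaded: V_out = V_mid × R4/(R3+R4) = 14.86 × 494/1054 = 6.97 V.

V_out ≈ 6.97 V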